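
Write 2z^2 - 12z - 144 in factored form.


Roots satisfy r1 + r2 = -b/a = 6 and r1*r2 = c/a = -72.
So r1 = -6, r2 = 12.
2z^2 - 12z - 144 = 2(z - r1)(z - r2) = 2(z + 6)(z - 12)


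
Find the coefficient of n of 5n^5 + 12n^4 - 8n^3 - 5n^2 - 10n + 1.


Read off the coefficient of n: -10


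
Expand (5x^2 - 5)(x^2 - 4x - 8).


Distribute each term of the first polynomial:
  (5x^2)(x^2 - 4x - 8) = 5x^4 - 20x^3 - 40x^2
  (-5)(x^2 - 4x - 8) = -5x^2 + 20x + 40
Sum: 5x^4 - 20x^3 - 45x^2 + 20x + 40


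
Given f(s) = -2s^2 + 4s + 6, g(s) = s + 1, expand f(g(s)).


Substitute g(s) into f:
f(g(s)) = -2*(s + 1)^2 + 4*(s + 1) + 6
(s + 1)^2 = s^2 + 2s + 1
Expand and combine: -2s^2 + 8


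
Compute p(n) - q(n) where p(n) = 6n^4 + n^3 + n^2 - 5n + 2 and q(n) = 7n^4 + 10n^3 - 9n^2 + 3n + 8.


Distribute the minus sign:
  (6n^4 + n^3 + n^2 - 5n + 2)
- (7n^4 + 10n^3 - 9n^2 + 3n + 8)
Negate second polynomial: -7n^4 - 10n^3 + 9n^2 - 3n - 8
Add: -n^4 - 9n^3 + 10n^2 - 8n - 6


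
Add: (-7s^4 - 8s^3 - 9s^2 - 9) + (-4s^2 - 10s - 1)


Align terms by degree and add:
  -7s^4 - 8s^3 - 9s^2 - 9
  -4s^2 - 10s - 1
= -7s^4 - 8s^3 - 13s^2 - 10s - 10


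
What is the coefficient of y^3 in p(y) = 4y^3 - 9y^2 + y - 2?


Read off the coefficient of y^3: 4


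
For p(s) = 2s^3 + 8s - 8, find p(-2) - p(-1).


p(-2) = -40
p(-1) = -18
p(-2) - p(-1) = -40 + 18 = -22


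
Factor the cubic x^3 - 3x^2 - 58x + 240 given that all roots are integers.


Try integer roots (divisors of 240). x=5: p(5)=0.
Divide out (x - 5): quotient is x^2 + 2x - 48.
Factor the quadratic: (x + 8)(x - 6)
Result: (x - 5)(x + 8)(x - 6)


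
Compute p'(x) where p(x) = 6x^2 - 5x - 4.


Apply the power rule term by term:
  d/dx(6x^2) = 12x
  d/dx(-5x) = -5
  d/dx(-4) = 0
p'(x) = 12x - 5


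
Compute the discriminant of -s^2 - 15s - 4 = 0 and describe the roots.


D = b^2 - 4ac = (-15)^2 - 4(-1)(-4) = 225 - 16 = 209
Since D > 0: two distinct irrational roots


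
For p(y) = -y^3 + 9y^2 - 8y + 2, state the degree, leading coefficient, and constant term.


Highest power of y is 3, with coefficient -1. Constant term is 2.
Degree = 3, leading coefficient = -1, constant term = 2


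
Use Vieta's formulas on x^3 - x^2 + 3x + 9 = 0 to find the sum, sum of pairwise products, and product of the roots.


Monic cubic x^3+bx^2+cx+d=0: sum=-b, pairwise sum=c, product=-d.
b=-1, c=3, d=9
r1+r2+r3 = 1
r1r2+r1r3+r2r3 = 3
r1r2r3 = -9


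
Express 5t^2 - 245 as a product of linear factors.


Roots satisfy r1 + r2 = -b/a = 0 and r1*r2 = c/a = -49.
So r1 = -7, r2 = 7.
5t^2 - 245 = 5(t - r1)(t - r2) = 5(t + 7)(t - 7)


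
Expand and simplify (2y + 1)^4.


Expand (2y + 1)^4 by repeated multiplication:
  (2y + 1)^2 = 4y^2 + 4y + 1
  (2y + 1)^3 = 8y^3 + 12y^2 + 6y + 1
= 16y^4 + 32y^3 + 24y^2 + 8y + 1


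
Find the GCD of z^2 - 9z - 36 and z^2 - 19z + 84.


Factor each:
  z^2 - 9z - 36 = (z - 12)(z + 3)
  z^2 - 19z + 84 = (z - 12)(z - 7)
Common monic factor: z - 12


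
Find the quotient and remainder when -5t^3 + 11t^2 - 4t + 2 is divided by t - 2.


(-5t^3 + 11t^2 - 4t + 2) / (t - 2)
Step 1: -5t^2 * (t - 2) = -5t^3 + 10t^2; subtract.
Step 2: t * (t - 2) = t^2 - 2t; subtract.
Step 3: -2 * (t - 2) = -2t + 4; subtract.
Quotient: -5t^2 + t - 2, Remainder: -2


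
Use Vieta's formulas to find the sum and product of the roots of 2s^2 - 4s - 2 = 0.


For as^2+bs+c=0: sum = -b/a, product = c/a.
a=2, b=-4, c=-2
Sum = -(-4)/2 = 2
Product = (-2)/2 = -1


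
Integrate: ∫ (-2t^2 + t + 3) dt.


Reverse power rule on each term:
  ∫ -2t^2 dt = -(2/3)t^3
  ∫ t dt = (1/2)t^2
  ∫ 3 dt = 3t
F(t) = -(2/3)t^3 + (1/2)t^2 + 3t + C


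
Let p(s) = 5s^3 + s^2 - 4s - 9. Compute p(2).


Using direct substitution:
  5 * (2)^3 = 40
  1 * (2)^2 = 4
  -4 * (2)^1 = -8
  constant: -9
Sum = 40 + 4 - 8 - 9 = 27


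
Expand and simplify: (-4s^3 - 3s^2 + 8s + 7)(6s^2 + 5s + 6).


Distribute each term of the first polynomial:
  (-4s^3)(6s^2 + 5s + 6) = -24s^5 - 20s^4 - 24s^3
  (-3s^2)(6s^2 + 5s + 6) = -18s^4 - 15s^3 - 18s^2
  (8s)(6s^2 + 5s + 6) = 48s^3 + 40s^2 + 48s
  (7)(6s^2 + 5s + 6) = 42s^2 + 35s + 42
Sum: -24s^5 - 38s^4 + 9s^3 + 64s^2 + 83s + 42


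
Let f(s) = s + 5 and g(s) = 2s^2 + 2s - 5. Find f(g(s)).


Substitute g(s) into f:
f(g(s)) = 1*(2s^2 + 2s - 5) + 5
Expand and combine: 2s^2 + 2s


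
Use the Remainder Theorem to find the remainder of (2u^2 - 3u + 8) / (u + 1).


By the Remainder Theorem, the remainder equals p(-1):
  2*(-1)^2 = 2
  -3*(-1)^1 = 3
  constant: 8
Sum: 2 + 3 + 8 = 13


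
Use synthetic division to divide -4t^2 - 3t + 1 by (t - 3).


Synthetic division with c = 3. Coefficients: -4, -3, 1
Bring down -4.
  -4 * 3 = -12; -12 - 3 = -15
  -15 * 3 = -45; -45 + 1 = -44
Quotient: -4t - 15, Remainder: -44


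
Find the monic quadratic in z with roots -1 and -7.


p(z) = (z + 1)(z + 7)
Expand: z^2 + 8z + 7


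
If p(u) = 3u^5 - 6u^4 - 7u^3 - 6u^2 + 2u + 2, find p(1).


Using direct substitution:
  3 * (1)^5 = 3
  -6 * (1)^4 = -6
  -7 * (1)^3 = -7
  -6 * (1)^2 = -6
  2 * (1)^1 = 2
  constant: 2
Sum = 3 - 6 - 7 - 6 + 2 + 2 = -12


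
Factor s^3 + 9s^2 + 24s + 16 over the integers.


Try integer roots (divisors of 16). s=-4: p(-4)=0.
Divide out (s + 4): quotient is s^2 + 5s + 4.
Factor the quadratic: (s + 4)(s + 1)
Result: (s + 4)(s + 4)(s + 1)


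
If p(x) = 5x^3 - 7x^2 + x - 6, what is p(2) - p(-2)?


p(2) = 8
p(-2) = -76
p(2) - p(-2) = 8 + 76 = 84


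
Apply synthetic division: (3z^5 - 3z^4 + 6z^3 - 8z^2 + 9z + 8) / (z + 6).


Synthetic division with c = -6. Coefficients: 3, -3, 6, -8, 9, 8
Bring down 3.
  3 * -6 = -18; -18 - 3 = -21
  -21 * -6 = 126; 126 + 6 = 132
  132 * -6 = -792; -792 - 8 = -800
  -800 * -6 = 4800; 4800 + 9 = 4809
  4809 * -6 = -28854; -28854 + 8 = -28846
Quotient: 3z^4 - 21z^3 + 132z^2 - 800z + 4809, Remainder: -28846


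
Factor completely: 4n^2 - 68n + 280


Roots satisfy r1 + r2 = -b/a = 17 and r1*r2 = c/a = 70.
So r1 = 7, r2 = 10.
4n^2 - 68n + 280 = 4(n - r1)(n - r2) = 4(n - 7)(n - 10)


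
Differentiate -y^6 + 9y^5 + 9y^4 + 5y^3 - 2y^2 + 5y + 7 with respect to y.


Apply the power rule term by term:
  d/dy(-y^6) = -6y^5
  d/dy(9y^5) = 45y^4
  d/dy(9y^4) = 36y^3
  d/dy(5y^3) = 15y^2
  d/dy(-2y^2) = -4y
  d/dy(5y) = 5
  d/dy(7) = 0
p'(y) = -6y^5 + 45y^4 + 36y^3 + 15y^2 - 4y + 5


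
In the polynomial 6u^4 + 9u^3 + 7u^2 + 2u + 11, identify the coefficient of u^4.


Read off the coefficient of u^4: 6


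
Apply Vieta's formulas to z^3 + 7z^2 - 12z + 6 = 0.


Monic cubic z^3+bz^2+cz+d=0: sum=-b, pairwise sum=c, product=-d.
b=7, c=-12, d=6
r1+r2+r3 = -7
r1r2+r1r3+r2r3 = -12
r1r2r3 = -6


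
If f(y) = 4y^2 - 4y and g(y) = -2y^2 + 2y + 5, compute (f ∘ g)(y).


Substitute g(y) into f:
f(g(y)) = 4*(-2y^2 + 2y + 5)^2 + (-4)*(-2y^2 + 2y + 5)
(-2y^2 + 2y + 5)^2 = 4y^4 - 8y^3 - 16y^2 + 20y + 25
Expand and combine: 16y^4 - 32y^3 - 56y^2 + 72y + 80


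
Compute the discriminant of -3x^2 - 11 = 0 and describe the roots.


D = b^2 - 4ac = (0)^2 - 4(-3)(-11) = 0 - 132 = -132
Since D < 0: two complex conjugate roots (no real roots)


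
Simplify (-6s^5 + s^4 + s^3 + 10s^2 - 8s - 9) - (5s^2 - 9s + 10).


Distribute the minus sign:
  (-6s^5 + s^4 + s^3 + 10s^2 - 8s - 9)
- (5s^2 - 9s + 10)
Negate second polynomial: -5s^2 + 9s - 10
Add: -6s^5 + s^4 + s^3 + 5s^2 + s - 19


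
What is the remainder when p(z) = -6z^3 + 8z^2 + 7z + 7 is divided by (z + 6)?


By the Remainder Theorem, the remainder equals p(-6):
  -6*(-6)^3 = 1296
  8*(-6)^2 = 288
  7*(-6)^1 = -42
  constant: 7
Sum: 1296 + 288 - 42 + 7 = 1549


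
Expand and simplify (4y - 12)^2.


Expand (4y - 12)^2 by repeated multiplication:
= 16y^2 - 96y + 144


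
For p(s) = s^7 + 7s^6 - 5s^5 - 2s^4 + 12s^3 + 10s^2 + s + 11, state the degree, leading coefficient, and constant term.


Highest power of s is 7, with coefficient 1. Constant term is 11.
Degree = 7, leading coefficient = 1, constant term = 11


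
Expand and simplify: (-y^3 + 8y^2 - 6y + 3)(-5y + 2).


Distribute each term of the first polynomial:
  (-y^3)(-5y + 2) = 5y^4 - 2y^3
  (8y^2)(-5y + 2) = -40y^3 + 16y^2
  (-6y)(-5y + 2) = 30y^2 - 12y
  (3)(-5y + 2) = -15y + 6
Sum: 5y^4 - 42y^3 + 46y^2 - 27y + 6


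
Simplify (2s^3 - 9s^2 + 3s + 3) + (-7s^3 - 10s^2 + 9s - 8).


Align terms by degree and add:
  2s^3 - 9s^2 + 3s + 3
  -7s^3 - 10s^2 + 9s - 8
= -5s^3 - 19s^2 + 12s - 5


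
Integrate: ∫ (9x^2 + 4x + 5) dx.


Reverse power rule on each term:
  ∫ 9x^2 dx = 3x^3
  ∫ 4x dx = 2x^2
  ∫ 5 dx = 5x
F(x) = 3x^3 + 2x^2 + 5x + C


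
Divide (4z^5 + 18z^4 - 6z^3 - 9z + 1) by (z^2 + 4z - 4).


(4z^5 + 18z^4 - 6z^3 - 9z + 1) / (z^2 + 4z - 4)
Step 1: 4z^3 * (z^2 + 4z - 4) = 4z^5 + 16z^4 - 16z^3; subtract.
Step 2: 2z^2 * (z^2 + 4z - 4) = 2z^4 + 8z^3 - 8z^2; subtract.
Step 3: 2z * (z^2 + 4z - 4) = 2z^3 + 8z^2 - 8z; subtract.
Step 4: 0 * (z^2 + 4z - 4) = 0; subtract.
Quotient: 4z^3 + 2z^2 + 2z, Remainder: -z + 1


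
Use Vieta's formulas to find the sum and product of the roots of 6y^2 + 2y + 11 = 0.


For ay^2+by+c=0: sum = -b/a, product = c/a.
a=6, b=2, c=11
Sum = -(2)/6 = -1/3
Product = (11)/6 = 11/6


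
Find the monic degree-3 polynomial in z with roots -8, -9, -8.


p(z) = (z + 8)(z + 9)(z + 8)
Expand: z^3 + 25z^2 + 208z + 576


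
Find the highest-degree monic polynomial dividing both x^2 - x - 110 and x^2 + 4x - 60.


Factor each:
  x^2 - x - 110 = (x + 10)(x - 11)
  x^2 + 4x - 60 = (x + 10)(x - 6)
Common monic factor: x + 10


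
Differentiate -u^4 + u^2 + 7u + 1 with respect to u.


Apply the power rule term by term:
  d/du(-u^4) = -4u^3
  d/du(u^2) = 2u
  d/du(7u) = 7
  d/du(1) = 0
p'(u) = -4u^3 + 2u + 7


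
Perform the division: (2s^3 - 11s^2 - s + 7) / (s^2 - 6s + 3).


(2s^3 - 11s^2 - s + 7) / (s^2 - 6s + 3)
Step 1: 2s * (s^2 - 6s + 3) = 2s^3 - 12s^2 + 6s; subtract.
Step 2: 1 * (s^2 - 6s + 3) = s^2 - 6s + 3; subtract.
Quotient: 2s + 1, Remainder: -s + 4


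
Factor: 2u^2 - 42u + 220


Roots satisfy r1 + r2 = -b/a = 21 and r1*r2 = c/a = 110.
So r1 = 10, r2 = 11.
2u^2 - 42u + 220 = 2(u - r1)(u - r2) = 2(u - 10)(u - 11)


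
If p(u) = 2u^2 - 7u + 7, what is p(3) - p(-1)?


p(3) = 4
p(-1) = 16
p(3) - p(-1) = 4 - 16 = -12


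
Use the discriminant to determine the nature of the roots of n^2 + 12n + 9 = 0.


D = b^2 - 4ac = (12)^2 - 4(1)(9) = 144 - 36 = 108
Since D > 0: two distinct irrational roots


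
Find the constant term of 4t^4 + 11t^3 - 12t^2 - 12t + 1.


Read off the constant term: 1


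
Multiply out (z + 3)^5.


Expand (z + 3)^5 by repeated multiplication:
  (z + 3)^2 = z^2 + 6z + 9
  (z + 3)^3 = z^3 + 9z^2 + 27z + 27
  (z + 3)^4 = z^4 + 12z^3 + 54z^2 + 108z + 81
= z^5 + 15z^4 + 90z^3 + 270z^2 + 405z + 243


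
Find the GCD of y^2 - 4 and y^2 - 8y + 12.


Factor each:
  y^2 - 4 = (y - 2)(y + 2)
  y^2 - 8y + 12 = (y - 2)(y - 6)
Common monic factor: y - 2


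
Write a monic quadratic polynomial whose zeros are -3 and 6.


p(u) = (u + 3)(u - 6)
Expand: u^2 - 3u - 18


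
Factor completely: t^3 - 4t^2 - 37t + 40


Try integer roots (divisors of 40). t=1: p(1)=0.
Divide out (t - 1): quotient is t^2 - 3t - 40.
Factor the quadratic: (t + 5)(t - 8)
Result: (t - 1)(t + 5)(t - 8)


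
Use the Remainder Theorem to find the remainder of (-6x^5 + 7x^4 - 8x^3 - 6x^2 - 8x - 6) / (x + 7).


By the Remainder Theorem, the remainder equals p(-7):
  -6*(-7)^5 = 100842
  7*(-7)^4 = 16807
  -8*(-7)^3 = 2744
  -6*(-7)^2 = -294
  -8*(-7)^1 = 56
  constant: -6
Sum: 100842 + 16807 + 2744 - 294 + 56 - 6 = 120149


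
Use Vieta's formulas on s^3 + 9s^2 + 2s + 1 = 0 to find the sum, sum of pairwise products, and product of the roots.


Monic cubic s^3+bs^2+cs+d=0: sum=-b, pairwise sum=c, product=-d.
b=9, c=2, d=1
r1+r2+r3 = -9
r1r2+r1r3+r2r3 = 2
r1r2r3 = -1


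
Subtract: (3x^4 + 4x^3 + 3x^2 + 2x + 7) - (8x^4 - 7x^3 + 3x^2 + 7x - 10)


Distribute the minus sign:
  (3x^4 + 4x^3 + 3x^2 + 2x + 7)
- (8x^4 - 7x^3 + 3x^2 + 7x - 10)
Negate second polynomial: -8x^4 + 7x^3 - 3x^2 - 7x + 10
Add: -5x^4 + 11x^3 - 5x + 17


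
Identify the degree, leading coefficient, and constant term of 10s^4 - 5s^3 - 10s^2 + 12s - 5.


Highest power of s is 4, with coefficient 10. Constant term is -5.
Degree = 4, leading coefficient = 10, constant term = -5


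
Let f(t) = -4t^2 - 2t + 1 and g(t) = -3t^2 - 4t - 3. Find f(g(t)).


Substitute g(t) into f:
f(g(t)) = -4*(-3t^2 - 4t - 3)^2 + (-2)*(-3t^2 - 4t - 3) + 1
(-3t^2 - 4t - 3)^2 = 9t^4 + 24t^3 + 34t^2 + 24t + 9
Expand and combine: -36t^4 - 96t^3 - 130t^2 - 88t - 29


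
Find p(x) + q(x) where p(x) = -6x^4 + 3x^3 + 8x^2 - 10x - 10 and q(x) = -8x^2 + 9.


Align terms by degree and add:
  -6x^4 + 3x^3 + 8x^2 - 10x - 10
  -8x^2 + 9
= -6x^4 + 3x^3 - 10x - 1


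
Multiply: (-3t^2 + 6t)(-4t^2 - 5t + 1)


Distribute each term of the first polynomial:
  (-3t^2)(-4t^2 - 5t + 1) = 12t^4 + 15t^3 - 3t^2
  (6t)(-4t^2 - 5t + 1) = -24t^3 - 30t^2 + 6t
Sum: 12t^4 - 9t^3 - 33t^2 + 6t


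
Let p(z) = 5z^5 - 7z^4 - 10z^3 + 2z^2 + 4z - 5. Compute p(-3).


Using direct substitution:
  5 * (-3)^5 = -1215
  -7 * (-3)^4 = -567
  -10 * (-3)^3 = 270
  2 * (-3)^2 = 18
  4 * (-3)^1 = -12
  constant: -5
Sum = -1215 - 567 + 270 + 18 - 12 - 5 = -1511


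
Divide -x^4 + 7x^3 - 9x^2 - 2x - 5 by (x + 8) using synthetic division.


Synthetic division with c = -8. Coefficients: -1, 7, -9, -2, -5
Bring down -1.
  -1 * -8 = 8; 8 + 7 = 15
  15 * -8 = -120; -120 - 9 = -129
  -129 * -8 = 1032; 1032 - 2 = 1030
  1030 * -8 = -8240; -8240 - 5 = -8245
Quotient: -x^3 + 15x^2 - 129x + 1030, Remainder: -8245


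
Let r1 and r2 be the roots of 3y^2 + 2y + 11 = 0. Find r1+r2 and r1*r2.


For ay^2+by+c=0: sum = -b/a, product = c/a.
a=3, b=2, c=11
Sum = -(2)/3 = -2/3
Product = (11)/3 = 11/3


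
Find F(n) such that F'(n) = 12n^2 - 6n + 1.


Reverse power rule on each term:
  ∫ 12n^2 dn = 4n^3
  ∫ -6n dn = -3n^2
  ∫ 1 dn = n
F(n) = 4n^3 - 3n^2 + n + C


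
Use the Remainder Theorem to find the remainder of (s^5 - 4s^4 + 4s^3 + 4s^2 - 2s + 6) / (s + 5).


By the Remainder Theorem, the remainder equals p(-5):
  1*(-5)^5 = -3125
  -4*(-5)^4 = -2500
  4*(-5)^3 = -500
  4*(-5)^2 = 100
  -2*(-5)^1 = 10
  constant: 6
Sum: -3125 - 2500 - 500 + 100 + 10 + 6 = -6009


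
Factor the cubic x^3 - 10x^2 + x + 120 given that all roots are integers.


Try integer roots (divisors of 120). x=8: p(8)=0.
Divide out (x - 8): quotient is x^2 - 2x - 15.
Factor the quadratic: (x - 5)(x + 3)
Result: (x - 8)(x - 5)(x + 3)


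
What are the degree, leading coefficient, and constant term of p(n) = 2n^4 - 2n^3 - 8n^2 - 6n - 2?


Highest power of n is 4, with coefficient 2. Constant term is -2.
Degree = 4, leading coefficient = 2, constant term = -2


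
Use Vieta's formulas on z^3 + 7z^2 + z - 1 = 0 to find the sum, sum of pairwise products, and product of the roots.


Monic cubic z^3+bz^2+cz+d=0: sum=-b, pairwise sum=c, product=-d.
b=7, c=1, d=-1
r1+r2+r3 = -7
r1r2+r1r3+r2r3 = 1
r1r2r3 = 1


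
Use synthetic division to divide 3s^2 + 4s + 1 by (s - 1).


Synthetic division with c = 1. Coefficients: 3, 4, 1
Bring down 3.
  3 * 1 = 3; 3 + 4 = 7
  7 * 1 = 7; 7 + 1 = 8
Quotient: 3s + 7, Remainder: 8


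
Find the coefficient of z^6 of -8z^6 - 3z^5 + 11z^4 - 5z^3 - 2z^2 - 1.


Read off the coefficient of z^6: -8


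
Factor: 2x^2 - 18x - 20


Roots satisfy r1 + r2 = -b/a = 9 and r1*r2 = c/a = -10.
So r1 = -1, r2 = 10.
2x^2 - 18x - 20 = 2(x - r1)(x - r2) = 2(x + 1)(x - 10)


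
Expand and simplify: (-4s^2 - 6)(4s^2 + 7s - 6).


Distribute each term of the first polynomial:
  (-4s^2)(4s^2 + 7s - 6) = -16s^4 - 28s^3 + 24s^2
  (-6)(4s^2 + 7s - 6) = -24s^2 - 42s + 36
Sum: -16s^4 - 28s^3 - 42s + 36


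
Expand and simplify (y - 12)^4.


Expand (y - 12)^4 by repeated multiplication:
  (y - 12)^2 = y^2 - 24y + 144
  (y - 12)^3 = y^3 - 36y^2 + 432y - 1728
= y^4 - 48y^3 + 864y^2 - 6912y + 20736


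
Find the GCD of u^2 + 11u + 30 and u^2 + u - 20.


Factor each:
  u^2 + 11u + 30 = (u + 5)(u + 6)
  u^2 + u - 20 = (u + 5)(u - 4)
Common monic factor: u + 5


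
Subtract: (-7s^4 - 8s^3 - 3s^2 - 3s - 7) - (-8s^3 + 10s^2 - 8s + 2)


Distribute the minus sign:
  (-7s^4 - 8s^3 - 3s^2 - 3s - 7)
- (-8s^3 + 10s^2 - 8s + 2)
Negate second polynomial: 8s^3 - 10s^2 + 8s - 2
Add: -7s^4 - 13s^2 + 5s - 9


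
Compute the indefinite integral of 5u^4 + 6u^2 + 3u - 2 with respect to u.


Reverse power rule on each term:
  ∫ 5u^4 du = u^5
  ∫ 6u^2 du = 2u^3
  ∫ 3u du = (3/2)u^2
  ∫ -2 du = -2u
F(u) = u^5 + 2u^3 + (3/2)u^2 - 2u + C


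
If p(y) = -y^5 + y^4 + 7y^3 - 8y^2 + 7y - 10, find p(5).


Using direct substitution:
  -1 * (5)^5 = -3125
  1 * (5)^4 = 625
  7 * (5)^3 = 875
  -8 * (5)^2 = -200
  7 * (5)^1 = 35
  constant: -10
Sum = -3125 + 625 + 875 - 200 + 35 - 10 = -1800


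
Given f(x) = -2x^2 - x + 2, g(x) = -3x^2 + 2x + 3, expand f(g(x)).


Substitute g(x) into f:
f(g(x)) = -2*(-3x^2 + 2x + 3)^2 + (-1)*(-3x^2 + 2x + 3) + 2
(-3x^2 + 2x + 3)^2 = 9x^4 - 12x^3 - 14x^2 + 12x + 9
Expand and combine: -18x^4 + 24x^3 + 31x^2 - 26x - 19


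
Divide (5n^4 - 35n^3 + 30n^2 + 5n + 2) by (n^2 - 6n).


(5n^4 - 35n^3 + 30n^2 + 5n + 2) / (n^2 - 6n)
Step 1: 5n^2 * (n^2 - 6n) = 5n^4 - 30n^3; subtract.
Step 2: -5n * (n^2 - 6n) = -5n^3 + 30n^2; subtract.
Step 3: 0 * (n^2 - 6n) = 0; subtract.
Quotient: 5n^2 - 5n, Remainder: 5n + 2


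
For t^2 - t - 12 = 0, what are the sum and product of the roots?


For at^2+bt+c=0: sum = -b/a, product = c/a.
a=1, b=-1, c=-12
Sum = -(-1)/1 = 1
Product = (-12)/1 = -12


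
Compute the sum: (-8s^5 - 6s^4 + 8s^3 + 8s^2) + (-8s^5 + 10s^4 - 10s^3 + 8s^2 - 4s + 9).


Align terms by degree and add:
  -8s^5 - 6s^4 + 8s^3 + 8s^2
  -8s^5 + 10s^4 - 10s^3 + 8s^2 - 4s + 9
= -16s^5 + 4s^4 - 2s^3 + 16s^2 - 4s + 9


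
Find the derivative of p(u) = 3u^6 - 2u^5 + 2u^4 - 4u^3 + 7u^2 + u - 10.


Apply the power rule term by term:
  d/du(3u^6) = 18u^5
  d/du(-2u^5) = -10u^4
  d/du(2u^4) = 8u^3
  d/du(-4u^3) = -12u^2
  d/du(7u^2) = 14u
  d/du(u) = 1
  d/du(-10) = 0
p'(u) = 18u^5 - 10u^4 + 8u^3 - 12u^2 + 14u + 1


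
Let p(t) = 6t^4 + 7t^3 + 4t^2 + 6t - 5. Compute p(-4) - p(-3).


p(-4) = 1123
p(-3) = 310
p(-4) - p(-3) = 1123 - 310 = 813


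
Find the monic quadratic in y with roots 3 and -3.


p(y) = (y - 3)(y + 3)
Expand: y^2 - 9


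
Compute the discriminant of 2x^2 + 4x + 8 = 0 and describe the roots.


D = b^2 - 4ac = (4)^2 - 4(2)(8) = 16 - 64 = -48
Since D < 0: two complex conjugate roots (no real roots)


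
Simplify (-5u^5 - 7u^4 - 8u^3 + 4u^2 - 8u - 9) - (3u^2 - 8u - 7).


Distribute the minus sign:
  (-5u^5 - 7u^4 - 8u^3 + 4u^2 - 8u - 9)
- (3u^2 - 8u - 7)
Negate second polynomial: -3u^2 + 8u + 7
Add: -5u^5 - 7u^4 - 8u^3 + u^2 - 2


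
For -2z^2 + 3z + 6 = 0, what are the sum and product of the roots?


For az^2+bz+c=0: sum = -b/a, product = c/a.
a=-2, b=3, c=6
Sum = -(3)/-2 = 3/2
Product = (6)/-2 = -3


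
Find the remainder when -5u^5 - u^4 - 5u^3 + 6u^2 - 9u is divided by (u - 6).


By the Remainder Theorem, the remainder equals p(6):
  -5*(6)^5 = -38880
  -1*(6)^4 = -1296
  -5*(6)^3 = -1080
  6*(6)^2 = 216
  -9*(6)^1 = -54
  constant: 0
Sum: -38880 - 1296 - 1080 + 216 - 54 + 0 = -41094


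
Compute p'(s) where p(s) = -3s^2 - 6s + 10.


Apply the power rule term by term:
  d/ds(-3s^2) = -6s
  d/ds(-6s) = -6
  d/ds(10) = 0
p'(s) = -6s - 6


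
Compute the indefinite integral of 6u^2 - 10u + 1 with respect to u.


Reverse power rule on each term:
  ∫ 6u^2 du = 2u^3
  ∫ -10u du = -5u^2
  ∫ 1 du = u
F(u) = 2u^3 - 5u^2 + u + C


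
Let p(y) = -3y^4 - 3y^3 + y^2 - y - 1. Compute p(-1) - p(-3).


p(-1) = 1
p(-3) = -151
p(-1) - p(-3) = 1 + 151 = 152


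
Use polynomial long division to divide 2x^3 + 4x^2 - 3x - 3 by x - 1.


(2x^3 + 4x^2 - 3x - 3) / (x - 1)
Step 1: 2x^2 * (x - 1) = 2x^3 - 2x^2; subtract.
Step 2: 6x * (x - 1) = 6x^2 - 6x; subtract.
Step 3: 3 * (x - 1) = 3x - 3; subtract.
Quotient: 2x^2 + 6x + 3, Remainder: 0


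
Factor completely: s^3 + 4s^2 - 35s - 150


Try integer roots (divisors of -150). s=-5: p(-5)=0.
Divide out (s + 5): quotient is s^2 - s - 30.
Factor the quadratic: (s + 5)(s - 6)
Result: (s + 5)(s + 5)(s - 6)


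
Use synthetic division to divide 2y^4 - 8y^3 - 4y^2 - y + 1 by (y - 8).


Synthetic division with c = 8. Coefficients: 2, -8, -4, -1, 1
Bring down 2.
  2 * 8 = 16; 16 - 8 = 8
  8 * 8 = 64; 64 - 4 = 60
  60 * 8 = 480; 480 - 1 = 479
  479 * 8 = 3832; 3832 + 1 = 3833
Quotient: 2y^3 + 8y^2 + 60y + 479, Remainder: 3833


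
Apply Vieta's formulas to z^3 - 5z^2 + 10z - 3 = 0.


Monic cubic z^3+bz^2+cz+d=0: sum=-b, pairwise sum=c, product=-d.
b=-5, c=10, d=-3
r1+r2+r3 = 5
r1r2+r1r3+r2r3 = 10
r1r2r3 = 3


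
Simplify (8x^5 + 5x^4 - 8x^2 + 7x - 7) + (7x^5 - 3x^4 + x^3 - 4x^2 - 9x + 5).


Align terms by degree and add:
  8x^5 + 5x^4 - 8x^2 + 7x - 7
+ 7x^5 - 3x^4 + x^3 - 4x^2 - 9x + 5
= 15x^5 + 2x^4 + x^3 - 12x^2 - 2x - 2


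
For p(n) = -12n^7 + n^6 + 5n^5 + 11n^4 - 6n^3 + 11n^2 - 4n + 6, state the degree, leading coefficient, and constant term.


Highest power of n is 7, with coefficient -12. Constant term is 6.
Degree = 7, leading coefficient = -12, constant term = 6


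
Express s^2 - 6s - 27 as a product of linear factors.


Roots satisfy r1 + r2 = -b/a = 6 and r1*r2 = c/a = -27.
So r1 = -3, r2 = 9.
s^2 - 6s - 27 = (s - r1)(s - r2) = (s + 3)(s - 9)


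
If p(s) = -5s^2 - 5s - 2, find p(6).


Using direct substitution:
  -5 * (6)^2 = -180
  -5 * (6)^1 = -30
  constant: -2
Sum = -180 - 30 - 2 = -212


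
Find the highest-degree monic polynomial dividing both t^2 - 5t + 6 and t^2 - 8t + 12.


Factor each:
  t^2 - 5t + 6 = (t - 2)(t - 3)
  t^2 - 8t + 12 = (t - 2)(t - 6)
Common monic factor: t - 2


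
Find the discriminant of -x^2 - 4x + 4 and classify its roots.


D = b^2 - 4ac = (-4)^2 - 4(-1)(4) = 16 + 16 = 32
Since D > 0: two distinct irrational roots


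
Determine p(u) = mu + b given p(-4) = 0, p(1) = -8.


p(u) = mu + b. Using p(-4)=0, p(1)=-8:
m = (0 + 8)/(-4 - 1) = 8/-5 = -8/5
b = 0 - m*(-4) = 0 - 32/5 = -32/5
p(u) = -(8/5)u - (32/5)


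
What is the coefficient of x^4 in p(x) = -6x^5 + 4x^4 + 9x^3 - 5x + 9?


Read off the coefficient of x^4: 4


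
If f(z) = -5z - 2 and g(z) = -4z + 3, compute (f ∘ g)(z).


Substitute g(z) into f:
f(g(z)) = -5*(-4z + 3) + (-2)
Expand and combine: 20z - 17


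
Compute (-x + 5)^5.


Expand (-x + 5)^5 by repeated multiplication:
  (-x + 5)^2 = x^2 - 10x + 25
  (-x + 5)^3 = -x^3 + 15x^2 - 75x + 125
  (-x + 5)^4 = x^4 - 20x^3 + 150x^2 - 500x + 625
= -x^5 + 25x^4 - 250x^3 + 1250x^2 - 3125x + 3125


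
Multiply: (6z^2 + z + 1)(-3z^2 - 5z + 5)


Distribute each term of the first polynomial:
  (6z^2)(-3z^2 - 5z + 5) = -18z^4 - 30z^3 + 30z^2
  (z)(-3z^2 - 5z + 5) = -3z^3 - 5z^2 + 5z
  (1)(-3z^2 - 5z + 5) = -3z^2 - 5z + 5
Sum: -18z^4 - 33z^3 + 22z^2 + 5


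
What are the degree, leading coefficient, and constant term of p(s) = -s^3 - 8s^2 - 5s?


Highest power of s is 3, with coefficient -1. Constant term is 0.
Degree = 3, leading coefficient = -1, constant term = 0


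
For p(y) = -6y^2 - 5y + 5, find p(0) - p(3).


p(0) = 5
p(3) = -64
p(0) - p(3) = 5 + 64 = 69


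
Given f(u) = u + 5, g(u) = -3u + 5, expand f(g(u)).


Substitute g(u) into f:
f(g(u)) = 1*(-3u + 5) + 5
Expand and combine: -3u + 10


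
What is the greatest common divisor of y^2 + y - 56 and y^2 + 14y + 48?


Factor each:
  y^2 + y - 56 = (y + 8)(y - 7)
  y^2 + 14y + 48 = (y + 8)(y + 6)
Common monic factor: y + 8


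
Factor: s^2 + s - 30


Roots satisfy r1 + r2 = -b/a = -1 and r1*r2 = c/a = -30.
So r1 = 5, r2 = -6.
s^2 + s - 30 = (s - r1)(s - r2) = (s - 5)(s + 6)


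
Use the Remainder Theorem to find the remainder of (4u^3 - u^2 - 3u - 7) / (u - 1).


By the Remainder Theorem, the remainder equals p(1):
  4*(1)^3 = 4
  -1*(1)^2 = -1
  -3*(1)^1 = -3
  constant: -7
Sum: 4 - 1 - 3 - 7 = -7


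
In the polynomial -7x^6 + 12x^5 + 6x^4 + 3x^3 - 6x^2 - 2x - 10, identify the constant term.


Read off the constant term: -10


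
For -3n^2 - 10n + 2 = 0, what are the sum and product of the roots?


For an^2+bn+c=0: sum = -b/a, product = c/a.
a=-3, b=-10, c=2
Sum = -(-10)/-3 = -10/3
Product = (2)/-3 = -2/3


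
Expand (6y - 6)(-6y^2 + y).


Distribute each term of the first polynomial:
  (6y)(-6y^2 + y) = -36y^3 + 6y^2
  (-6)(-6y^2 + y) = 36y^2 - 6y
Sum: -36y^3 + 42y^2 - 6y


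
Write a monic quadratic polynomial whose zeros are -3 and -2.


p(x) = (x + 3)(x + 2)
Expand: x^2 + 5x + 6


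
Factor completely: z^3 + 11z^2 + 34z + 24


Try integer roots (divisors of 24). z=-6: p(-6)=0.
Divide out (z + 6): quotient is z^2 + 5z + 4.
Factor the quadratic: (z + 4)(z + 1)
Result: (z + 6)(z + 4)(z + 1)


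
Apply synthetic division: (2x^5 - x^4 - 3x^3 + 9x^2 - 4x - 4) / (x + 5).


Synthetic division with c = -5. Coefficients: 2, -1, -3, 9, -4, -4
Bring down 2.
  2 * -5 = -10; -10 - 1 = -11
  -11 * -5 = 55; 55 - 3 = 52
  52 * -5 = -260; -260 + 9 = -251
  -251 * -5 = 1255; 1255 - 4 = 1251
  1251 * -5 = -6255; -6255 - 4 = -6259
Quotient: 2x^4 - 11x^3 + 52x^2 - 251x + 1251, Remainder: -6259


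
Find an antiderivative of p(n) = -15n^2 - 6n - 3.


Reverse power rule on each term:
  ∫ -15n^2 dn = -5n^3
  ∫ -6n dn = -3n^2
  ∫ -3 dn = -3n
F(n) = -5n^3 - 3n^2 - 3n + C


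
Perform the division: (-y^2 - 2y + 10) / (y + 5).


(-y^2 - 2y + 10) / (y + 5)
Step 1: -y * (y + 5) = -y^2 - 5y; subtract.
Step 2: 3 * (y + 5) = 3y + 15; subtract.
Quotient: -y + 3, Remainder: -5


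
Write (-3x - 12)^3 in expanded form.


Expand (-3x - 12)^3 by repeated multiplication:
  (-3x - 12)^2 = 9x^2 + 72x + 144
= -27x^3 - 324x^2 - 1296x - 1728


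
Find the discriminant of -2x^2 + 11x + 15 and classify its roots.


D = b^2 - 4ac = (11)^2 - 4(-2)(15) = 121 + 120 = 241
Since D > 0: two distinct irrational roots


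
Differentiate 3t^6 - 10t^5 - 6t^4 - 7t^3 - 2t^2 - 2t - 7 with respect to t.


Apply the power rule term by term:
  d/dt(3t^6) = 18t^5
  d/dt(-10t^5) = -50t^4
  d/dt(-6t^4) = -24t^3
  d/dt(-7t^3) = -21t^2
  d/dt(-2t^2) = -4t
  d/dt(-2t) = -2
  d/dt(-7) = 0
p'(t) = 18t^5 - 50t^4 - 24t^3 - 21t^2 - 4t - 2


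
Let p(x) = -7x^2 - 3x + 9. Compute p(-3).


Using direct substitution:
  -7 * (-3)^2 = -63
  -3 * (-3)^1 = 9
  constant: 9
Sum = -63 + 9 + 9 = -45


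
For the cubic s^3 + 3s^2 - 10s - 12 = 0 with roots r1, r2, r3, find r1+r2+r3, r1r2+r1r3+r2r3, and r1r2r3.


Monic cubic s^3+bs^2+cs+d=0: sum=-b, pairwise sum=c, product=-d.
b=3, c=-10, d=-12
r1+r2+r3 = -3
r1r2+r1r3+r2r3 = -10
r1r2r3 = 12


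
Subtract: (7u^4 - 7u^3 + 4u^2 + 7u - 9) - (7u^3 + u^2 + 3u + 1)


Distribute the minus sign:
  (7u^4 - 7u^3 + 4u^2 + 7u - 9)
- (7u^3 + u^2 + 3u + 1)
Negate second polynomial: -7u^3 - u^2 - 3u - 1
Add: 7u^4 - 14u^3 + 3u^2 + 4u - 10


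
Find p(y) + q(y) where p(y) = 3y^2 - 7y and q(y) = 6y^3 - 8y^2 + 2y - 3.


Align terms by degree and add:
  3y^2 - 7y
+ 6y^3 - 8y^2 + 2y - 3
= 6y^3 - 5y^2 - 5y - 3


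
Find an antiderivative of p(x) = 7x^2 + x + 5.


Reverse power rule on each term:
  ∫ 7x^2 dx = (7/3)x^3
  ∫ x dx = (1/2)x^2
  ∫ 5 dx = 5x
F(x) = (7/3)x^3 + (1/2)x^2 + 5x + C


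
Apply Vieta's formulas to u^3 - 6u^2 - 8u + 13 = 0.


Monic cubic u^3+bu^2+cu+d=0: sum=-b, pairwise sum=c, product=-d.
b=-6, c=-8, d=13
r1+r2+r3 = 6
r1r2+r1r3+r2r3 = -8
r1r2r3 = -13


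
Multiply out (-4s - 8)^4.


Expand (-4s - 8)^4 by repeated multiplication:
  (-4s - 8)^2 = 16s^2 + 64s + 64
  (-4s - 8)^3 = -64s^3 - 384s^2 - 768s - 512
= 256s^4 + 2048s^3 + 6144s^2 + 8192s + 4096


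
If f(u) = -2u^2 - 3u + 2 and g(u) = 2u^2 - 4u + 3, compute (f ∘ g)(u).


Substitute g(u) into f:
f(g(u)) = -2*(2u^2 - 4u + 3)^2 + (-3)*(2u^2 - 4u + 3) + 2
(2u^2 - 4u + 3)^2 = 4u^4 - 16u^3 + 28u^2 - 24u + 9
Expand and combine: -8u^4 + 32u^3 - 62u^2 + 60u - 25


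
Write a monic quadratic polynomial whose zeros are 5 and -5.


p(s) = (s - 5)(s + 5)
Expand: s^2 - 25


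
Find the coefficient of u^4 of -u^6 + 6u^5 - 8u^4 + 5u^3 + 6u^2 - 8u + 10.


Read off the coefficient of u^4: -8


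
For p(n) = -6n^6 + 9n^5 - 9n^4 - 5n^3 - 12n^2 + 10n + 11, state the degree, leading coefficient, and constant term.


Highest power of n is 6, with coefficient -6. Constant term is 11.
Degree = 6, leading coefficient = -6, constant term = 11


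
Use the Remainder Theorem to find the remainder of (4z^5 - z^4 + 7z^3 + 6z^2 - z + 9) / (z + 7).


By the Remainder Theorem, the remainder equals p(-7):
  4*(-7)^5 = -67228
  -1*(-7)^4 = -2401
  7*(-7)^3 = -2401
  6*(-7)^2 = 294
  -1*(-7)^1 = 7
  constant: 9
Sum: -67228 - 2401 - 2401 + 294 + 7 + 9 = -71720


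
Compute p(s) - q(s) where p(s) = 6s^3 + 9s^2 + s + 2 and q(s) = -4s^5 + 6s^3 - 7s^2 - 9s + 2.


Distribute the minus sign:
  (6s^3 + 9s^2 + s + 2)
- (-4s^5 + 6s^3 - 7s^2 - 9s + 2)
Negate second polynomial: 4s^5 - 6s^3 + 7s^2 + 9s - 2
Add: 4s^5 + 16s^2 + 10s


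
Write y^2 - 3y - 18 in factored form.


Roots satisfy r1 + r2 = -b/a = 3 and r1*r2 = c/a = -18.
So r1 = 6, r2 = -3.
y^2 - 3y - 18 = (y - r1)(y - r2) = (y - 6)(y + 3)


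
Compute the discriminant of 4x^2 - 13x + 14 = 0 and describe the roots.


D = b^2 - 4ac = (-13)^2 - 4(4)(14) = 169 - 224 = -55
Since D < 0: two complex conjugate roots (no real roots)


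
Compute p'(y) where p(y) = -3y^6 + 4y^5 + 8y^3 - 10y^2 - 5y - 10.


Apply the power rule term by term:
  d/dy(-3y^6) = -18y^5
  d/dy(4y^5) = 20y^4
  d/dy(8y^3) = 24y^2
  d/dy(-10y^2) = -20y
  d/dy(-5y) = -5
  d/dy(-10) = 0
p'(y) = -18y^5 + 20y^4 + 24y^2 - 20y - 5


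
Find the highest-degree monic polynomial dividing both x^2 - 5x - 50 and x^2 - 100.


Factor each:
  x^2 - 5x - 50 = (x - 10)(x + 5)
  x^2 - 100 = (x - 10)(x + 10)
Common monic factor: x - 10


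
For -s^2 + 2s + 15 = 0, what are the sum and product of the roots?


For as^2+bs+c=0: sum = -b/a, product = c/a.
a=-1, b=2, c=15
Sum = -(2)/-1 = 2
Product = (15)/-1 = -15


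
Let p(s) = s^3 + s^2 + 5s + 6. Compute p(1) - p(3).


p(1) = 13
p(3) = 57
p(1) - p(3) = 13 - 57 = -44


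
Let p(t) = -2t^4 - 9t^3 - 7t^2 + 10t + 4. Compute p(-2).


Using direct substitution:
  -2 * (-2)^4 = -32
  -9 * (-2)^3 = 72
  -7 * (-2)^2 = -28
  10 * (-2)^1 = -20
  constant: 4
Sum = -32 + 72 - 28 - 20 + 4 = -4


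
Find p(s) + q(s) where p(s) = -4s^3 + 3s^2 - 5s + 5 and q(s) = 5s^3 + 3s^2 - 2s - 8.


Align terms by degree and add:
  -4s^3 + 3s^2 - 5s + 5
+ 5s^3 + 3s^2 - 2s - 8
= s^3 + 6s^2 - 7s - 3


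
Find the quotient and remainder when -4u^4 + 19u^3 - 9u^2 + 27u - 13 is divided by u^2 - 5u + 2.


(-4u^4 + 19u^3 - 9u^2 + 27u - 13) / (u^2 - 5u + 2)
Step 1: -4u^2 * (u^2 - 5u + 2) = -4u^4 + 20u^3 - 8u^2; subtract.
Step 2: -u * (u^2 - 5u + 2) = -u^3 + 5u^2 - 2u; subtract.
Step 3: -6 * (u^2 - 5u + 2) = -6u^2 + 30u - 12; subtract.
Quotient: -4u^2 - u - 6, Remainder: -u - 1


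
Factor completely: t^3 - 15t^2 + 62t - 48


Try integer roots (divisors of -48). t=6: p(6)=0.
Divide out (t - 6): quotient is t^2 - 9t + 8.
Factor the quadratic: (t - 1)(t - 8)
Result: (t - 6)(t - 1)(t - 8)


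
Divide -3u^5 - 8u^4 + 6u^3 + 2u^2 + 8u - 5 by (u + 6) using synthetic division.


Synthetic division with c = -6. Coefficients: -3, -8, 6, 2, 8, -5
Bring down -3.
  -3 * -6 = 18; 18 - 8 = 10
  10 * -6 = -60; -60 + 6 = -54
  -54 * -6 = 324; 324 + 2 = 326
  326 * -6 = -1956; -1956 + 8 = -1948
  -1948 * -6 = 11688; 11688 - 5 = 11683
Quotient: -3u^4 + 10u^3 - 54u^2 + 326u - 1948, Remainder: 11683


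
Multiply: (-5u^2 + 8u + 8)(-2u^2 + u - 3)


Distribute each term of the first polynomial:
  (-5u^2)(-2u^2 + u - 3) = 10u^4 - 5u^3 + 15u^2
  (8u)(-2u^2 + u - 3) = -16u^3 + 8u^2 - 24u
  (8)(-2u^2 + u - 3) = -16u^2 + 8u - 24
Sum: 10u^4 - 21u^3 + 7u^2 - 16u - 24


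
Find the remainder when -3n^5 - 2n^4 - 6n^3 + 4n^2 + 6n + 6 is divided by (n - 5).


By the Remainder Theorem, the remainder equals p(5):
  -3*(5)^5 = -9375
  -2*(5)^4 = -1250
  -6*(5)^3 = -750
  4*(5)^2 = 100
  6*(5)^1 = 30
  constant: 6
Sum: -9375 - 1250 - 750 + 100 + 30 + 6 = -11239


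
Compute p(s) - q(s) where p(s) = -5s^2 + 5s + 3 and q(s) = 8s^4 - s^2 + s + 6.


Distribute the minus sign:
  (-5s^2 + 5s + 3)
- (8s^4 - s^2 + s + 6)
Negate second polynomial: -8s^4 + s^2 - s - 6
Add: -8s^4 - 4s^2 + 4s - 3


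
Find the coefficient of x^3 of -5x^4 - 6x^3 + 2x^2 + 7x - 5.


Read off the coefficient of x^3: -6


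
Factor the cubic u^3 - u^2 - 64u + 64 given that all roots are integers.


Try integer roots (divisors of 64). u=1: p(1)=0.
Divide out (u - 1): quotient is u^2 - 64.
Factor the quadratic: (u + 8)(u - 8)
Result: (u - 1)(u + 8)(u - 8)


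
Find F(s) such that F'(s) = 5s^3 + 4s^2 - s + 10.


Reverse power rule on each term:
  ∫ 5s^3 ds = (5/4)s^4
  ∫ 4s^2 ds = (4/3)s^3
  ∫ -s ds = -(1/2)s^2
  ∫ 10 ds = 10s
F(s) = (5/4)s^4 + (4/3)s^3 - (1/2)s^2 + 10s + C


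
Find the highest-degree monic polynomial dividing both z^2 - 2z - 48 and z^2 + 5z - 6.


Factor each:
  z^2 - 2z - 48 = (z + 6)(z - 8)
  z^2 + 5z - 6 = (z + 6)(z - 1)
Common monic factor: z + 6


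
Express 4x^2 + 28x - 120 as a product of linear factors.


Roots satisfy r1 + r2 = -b/a = -7 and r1*r2 = c/a = -30.
So r1 = -10, r2 = 3.
4x^2 + 28x - 120 = 4(x - r1)(x - r2) = 4(x + 10)(x - 3)


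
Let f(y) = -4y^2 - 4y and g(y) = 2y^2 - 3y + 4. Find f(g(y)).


Substitute g(y) into f:
f(g(y)) = -4*(2y^2 - 3y + 4)^2 + (-4)*(2y^2 - 3y + 4)
(2y^2 - 3y + 4)^2 = 4y^4 - 12y^3 + 25y^2 - 24y + 16
Expand and combine: -16y^4 + 48y^3 - 108y^2 + 108y - 80


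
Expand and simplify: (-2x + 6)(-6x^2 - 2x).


Distribute each term of the first polynomial:
  (-2x)(-6x^2 - 2x) = 12x^3 + 4x^2
  (6)(-6x^2 - 2x) = -36x^2 - 12x
Sum: 12x^3 - 32x^2 - 12x


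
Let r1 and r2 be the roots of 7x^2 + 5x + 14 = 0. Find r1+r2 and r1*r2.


For ax^2+bx+c=0: sum = -b/a, product = c/a.
a=7, b=5, c=14
Sum = -(5)/7 = -5/7
Product = (14)/7 = 2


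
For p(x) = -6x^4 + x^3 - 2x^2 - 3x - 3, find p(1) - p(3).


p(1) = -13
p(3) = -489
p(1) - p(3) = -13 + 489 = 476


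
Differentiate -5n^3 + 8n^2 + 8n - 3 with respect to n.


Apply the power rule term by term:
  d/dn(-5n^3) = -15n^2
  d/dn(8n^2) = 16n
  d/dn(8n) = 8
  d/dn(-3) = 0
p'(n) = -15n^2 + 16n + 8


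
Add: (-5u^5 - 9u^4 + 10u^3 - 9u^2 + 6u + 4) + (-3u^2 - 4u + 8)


Align terms by degree and add:
  -5u^5 - 9u^4 + 10u^3 - 9u^2 + 6u + 4
  -3u^2 - 4u + 8
= -5u^5 - 9u^4 + 10u^3 - 12u^2 + 2u + 12


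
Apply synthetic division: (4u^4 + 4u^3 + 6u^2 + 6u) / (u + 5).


Synthetic division with c = -5. Coefficients: 4, 4, 6, 6, 0
Bring down 4.
  4 * -5 = -20; -20 + 4 = -16
  -16 * -5 = 80; 80 + 6 = 86
  86 * -5 = -430; -430 + 6 = -424
  -424 * -5 = 2120; 2120 + 0 = 2120
Quotient: 4u^3 - 16u^2 + 86u - 424, Remainder: 2120


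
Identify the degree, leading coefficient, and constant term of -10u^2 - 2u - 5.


Highest power of u is 2, with coefficient -10. Constant term is -5.
Degree = 2, leading coefficient = -10, constant term = -5


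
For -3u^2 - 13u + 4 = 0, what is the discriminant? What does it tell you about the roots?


D = b^2 - 4ac = (-13)^2 - 4(-3)(4) = 169 + 48 = 217
Since D > 0: two distinct irrational roots


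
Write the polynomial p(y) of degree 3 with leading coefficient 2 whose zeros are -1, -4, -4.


p(y) = 2(y + 1)(y + 4)(y + 4)
Expand: 2y^3 + 18y^2 + 48y + 32


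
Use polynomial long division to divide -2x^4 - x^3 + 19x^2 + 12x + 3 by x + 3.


(-2x^4 - x^3 + 19x^2 + 12x + 3) / (x + 3)
Step 1: -2x^3 * (x + 3) = -2x^4 - 6x^3; subtract.
Step 2: 5x^2 * (x + 3) = 5x^3 + 15x^2; subtract.
Step 3: 4x * (x + 3) = 4x^2 + 12x; subtract.
Step 4: 0 * (x + 3) = 0; subtract.
Quotient: -2x^3 + 5x^2 + 4x, Remainder: 3


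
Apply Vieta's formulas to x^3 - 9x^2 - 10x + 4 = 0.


Monic cubic x^3+bx^2+cx+d=0: sum=-b, pairwise sum=c, product=-d.
b=-9, c=-10, d=4
r1+r2+r3 = 9
r1r2+r1r3+r2r3 = -10
r1r2r3 = -4


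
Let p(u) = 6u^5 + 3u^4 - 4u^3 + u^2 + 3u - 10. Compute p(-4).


Using direct substitution:
  6 * (-4)^5 = -6144
  3 * (-4)^4 = 768
  -4 * (-4)^3 = 256
  1 * (-4)^2 = 16
  3 * (-4)^1 = -12
  constant: -10
Sum = -6144 + 768 + 256 + 16 - 12 - 10 = -5126


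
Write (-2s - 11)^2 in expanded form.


Expand (-2s - 11)^2 by repeated multiplication:
= 4s^2 + 44s + 121


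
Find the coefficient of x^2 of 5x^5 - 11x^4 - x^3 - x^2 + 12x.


Read off the coefficient of x^2: -1


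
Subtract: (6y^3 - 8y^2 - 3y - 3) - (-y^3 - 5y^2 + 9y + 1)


Distribute the minus sign:
  (6y^3 - 8y^2 - 3y - 3)
- (-y^3 - 5y^2 + 9y + 1)
Negate second polynomial: y^3 + 5y^2 - 9y - 1
Add: 7y^3 - 3y^2 - 12y - 4


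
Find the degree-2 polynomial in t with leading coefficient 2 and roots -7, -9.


p(t) = 2(t + 7)(t + 9)
Expand: 2t^2 + 32t + 126


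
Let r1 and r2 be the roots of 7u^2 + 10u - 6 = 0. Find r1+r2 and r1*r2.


For au^2+bu+c=0: sum = -b/a, product = c/a.
a=7, b=10, c=-6
Sum = -(10)/7 = -10/7
Product = (-6)/7 = -6/7


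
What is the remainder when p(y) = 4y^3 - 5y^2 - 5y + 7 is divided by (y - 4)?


By the Remainder Theorem, the remainder equals p(4):
  4*(4)^3 = 256
  -5*(4)^2 = -80
  -5*(4)^1 = -20
  constant: 7
Sum: 256 - 80 - 20 + 7 = 163


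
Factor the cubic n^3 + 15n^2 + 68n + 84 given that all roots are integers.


Try integer roots (divisors of 84). n=-7: p(-7)=0.
Divide out (n + 7): quotient is n^2 + 8n + 12.
Factor the quadratic: (n + 2)(n + 6)
Result: (n + 7)(n + 2)(n + 6)


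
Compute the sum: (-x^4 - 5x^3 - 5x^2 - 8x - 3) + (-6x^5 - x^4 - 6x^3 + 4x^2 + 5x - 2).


Align terms by degree and add:
  -x^4 - 5x^3 - 5x^2 - 8x - 3
  -6x^5 - x^4 - 6x^3 + 4x^2 + 5x - 2
= -6x^5 - 2x^4 - 11x^3 - x^2 - 3x - 5


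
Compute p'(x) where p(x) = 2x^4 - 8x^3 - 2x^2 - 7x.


Apply the power rule term by term:
  d/dx(2x^4) = 8x^3
  d/dx(-8x^3) = -24x^2
  d/dx(-2x^2) = -4x
  d/dx(-7x) = -7
p'(x) = 8x^3 - 24x^2 - 4x - 7


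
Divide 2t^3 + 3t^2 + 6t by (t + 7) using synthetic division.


Synthetic division with c = -7. Coefficients: 2, 3, 6, 0
Bring down 2.
  2 * -7 = -14; -14 + 3 = -11
  -11 * -7 = 77; 77 + 6 = 83
  83 * -7 = -581; -581 + 0 = -581
Quotient: 2t^2 - 11t + 83, Remainder: -581


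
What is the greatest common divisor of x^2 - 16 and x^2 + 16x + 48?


Factor each:
  x^2 - 16 = (x + 4)(x - 4)
  x^2 + 16x + 48 = (x + 4)(x + 12)
Common monic factor: x + 4


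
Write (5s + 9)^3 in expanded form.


Expand (5s + 9)^3 by repeated multiplication:
  (5s + 9)^2 = 25s^2 + 90s + 81
= 125s^3 + 675s^2 + 1215s + 729


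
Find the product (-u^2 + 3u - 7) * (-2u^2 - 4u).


Distribute each term of the first polynomial:
  (-u^2)(-2u^2 - 4u) = 2u^4 + 4u^3
  (3u)(-2u^2 - 4u) = -6u^3 - 12u^2
  (-7)(-2u^2 - 4u) = 14u^2 + 28u
Sum: 2u^4 - 2u^3 + 2u^2 + 28u


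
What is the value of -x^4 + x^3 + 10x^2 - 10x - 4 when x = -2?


Using direct substitution:
  -1 * (-2)^4 = -16
  1 * (-2)^3 = -8
  10 * (-2)^2 = 40
  -10 * (-2)^1 = 20
  constant: -4
Sum = -16 - 8 + 40 + 20 - 4 = 32


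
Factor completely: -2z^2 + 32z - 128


Roots satisfy r1 + r2 = -b/a = 16 and r1*r2 = c/a = 64.
So r1 = 8, r2 = 8.
-2z^2 + 32z - 128 = -2(z - r1)(z - r2) = -2(z - 8)(z - 8)


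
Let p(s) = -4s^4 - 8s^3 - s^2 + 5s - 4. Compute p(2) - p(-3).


p(2) = -126
p(-3) = -136
p(2) - p(-3) = -126 + 136 = 10


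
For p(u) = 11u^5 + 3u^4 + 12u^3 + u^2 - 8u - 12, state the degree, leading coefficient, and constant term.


Highest power of u is 5, with coefficient 11. Constant term is -12.
Degree = 5, leading coefficient = 11, constant term = -12
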